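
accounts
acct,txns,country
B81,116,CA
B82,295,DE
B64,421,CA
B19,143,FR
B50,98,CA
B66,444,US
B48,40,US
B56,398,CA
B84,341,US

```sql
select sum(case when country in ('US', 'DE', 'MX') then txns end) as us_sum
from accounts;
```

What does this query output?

1120

acct=B81: ✗
acct=B82: ✓ → 295
acct=B64: ✗
acct=B19: ✗
acct=B50: ✗
acct=B66: ✓ → 444
acct=B48: ✓ → 40
acct=B56: ✗
acct=B84: ✓ → 341
us_sum = 295 + 444 + 40 + 341 = 1120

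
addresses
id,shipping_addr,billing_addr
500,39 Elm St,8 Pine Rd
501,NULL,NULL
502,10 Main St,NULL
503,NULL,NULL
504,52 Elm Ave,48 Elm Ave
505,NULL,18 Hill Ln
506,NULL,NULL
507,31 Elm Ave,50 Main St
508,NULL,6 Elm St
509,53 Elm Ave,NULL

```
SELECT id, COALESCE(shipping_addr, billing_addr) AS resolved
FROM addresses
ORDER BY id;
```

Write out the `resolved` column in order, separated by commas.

39 Elm St, NULL, 10 Main St, NULL, 52 Elm Ave, 18 Hill Ln, NULL, 31 Elm Ave, 6 Elm St, 53 Elm Ave

id=500: shipping_addr=39 Elm St → 39 Elm St
id=501: shipping_addr=NULL, billing_addr=NULL (all NULL) → NULL
id=502: shipping_addr=10 Main St → 10 Main St
id=503: shipping_addr=NULL, billing_addr=NULL (all NULL) → NULL
id=504: shipping_addr=52 Elm Ave → 52 Elm Ave
id=505: shipping_addr=NULL, billing_addr=18 Hill Ln → 18 Hill Ln
id=506: shipping_addr=NULL, billing_addr=NULL (all NULL) → NULL
id=507: shipping_addr=31 Elm Ave → 31 Elm Ave
id=508: shipping_addr=NULL, billing_addr=6 Elm St → 6 Elm St
id=509: shipping_addr=53 Elm Ave → 53 Elm Ave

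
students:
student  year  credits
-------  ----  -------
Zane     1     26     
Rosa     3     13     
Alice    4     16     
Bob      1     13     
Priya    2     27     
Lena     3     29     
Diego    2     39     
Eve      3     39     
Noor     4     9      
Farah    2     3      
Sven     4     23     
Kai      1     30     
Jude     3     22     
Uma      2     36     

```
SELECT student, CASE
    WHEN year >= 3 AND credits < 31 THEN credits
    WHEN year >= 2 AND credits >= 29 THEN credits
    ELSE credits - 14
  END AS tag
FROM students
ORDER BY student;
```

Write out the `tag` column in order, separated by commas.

student=Alice: year >= 3 AND credits < 31 → 16
student=Bob: ELSE → -1
student=Diego: year >= 2 AND credits >= 29 → 39
student=Eve: year >= 2 AND credits >= 29 → 39
student=Farah: ELSE → -11
student=Jude: year >= 3 AND credits < 31 → 22
student=Kai: ELSE → 16
student=Lena: year >= 3 AND credits < 31 → 29
student=Noor: year >= 3 AND credits < 31 → 9
student=Priya: ELSE → 13
student=Rosa: year >= 3 AND credits < 31 → 13
student=Sven: year >= 3 AND credits < 31 → 23
student=Uma: year >= 2 AND credits >= 29 → 36
student=Zane: ELSE → 12

16, -1, 39, 39, -11, 22, 16, 29, 9, 13, 13, 23, 36, 12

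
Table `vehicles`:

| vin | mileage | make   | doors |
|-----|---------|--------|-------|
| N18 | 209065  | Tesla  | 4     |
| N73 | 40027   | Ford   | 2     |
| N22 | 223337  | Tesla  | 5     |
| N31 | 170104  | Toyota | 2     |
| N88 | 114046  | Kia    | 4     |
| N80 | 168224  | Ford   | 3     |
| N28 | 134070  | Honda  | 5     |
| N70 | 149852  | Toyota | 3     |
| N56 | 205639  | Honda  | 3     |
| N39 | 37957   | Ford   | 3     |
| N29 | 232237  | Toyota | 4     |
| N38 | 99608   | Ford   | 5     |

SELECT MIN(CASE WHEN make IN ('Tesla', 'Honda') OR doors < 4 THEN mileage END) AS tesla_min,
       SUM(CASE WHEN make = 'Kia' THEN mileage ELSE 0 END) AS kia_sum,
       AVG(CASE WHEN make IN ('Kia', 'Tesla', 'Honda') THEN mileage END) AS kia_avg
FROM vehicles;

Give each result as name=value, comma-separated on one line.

tesla_min=37957, kia_sum=114046, kia_avg=177231.4

[tesla_min: make IN ('Tesla', 'Honda') OR doors < 4]
vin=N18: ✓ → 209065
vin=N73: ✓ → 40027
vin=N22: ✓ → 223337
vin=N31: ✓ → 170104
vin=N88: ✗
vin=N80: ✓ → 168224
vin=N28: ✓ → 134070
vin=N70: ✓ → 149852
vin=N56: ✓ → 205639
vin=N39: ✓ → 37957
vin=N29: ✗
vin=N38: ✗
tesla_min = MIN(209065, 40027, 223337, 170104, 168224, 134070, 149852, 205639, 37957) = 37957
—
[kia_sum: make = 'Kia']
vin=N18: ✗
vin=N73: ✗
vin=N22: ✗
vin=N31: ✗
vin=N88: ✓ → 114046
vin=N80: ✗
vin=N28: ✗
vin=N70: ✗
vin=N56: ✗
vin=N39: ✗
vin=N29: ✗
vin=N38: ✗
kia_sum = 114046
—
[kia_avg: make IN ('Kia', 'Tesla', 'Honda')]
vin=N18: ✓ → 209065
vin=N73: ✗
vin=N22: ✓ → 223337
vin=N31: ✗
vin=N88: ✓ → 114046
vin=N80: ✗
vin=N28: ✓ → 134070
vin=N70: ✗
vin=N56: ✓ → 205639
vin=N39: ✗
vin=N29: ✗
vin=N38: ✗
kia_avg = (209065 + 223337 + 114046 + 134070 + 205639) / 5 = 177231.4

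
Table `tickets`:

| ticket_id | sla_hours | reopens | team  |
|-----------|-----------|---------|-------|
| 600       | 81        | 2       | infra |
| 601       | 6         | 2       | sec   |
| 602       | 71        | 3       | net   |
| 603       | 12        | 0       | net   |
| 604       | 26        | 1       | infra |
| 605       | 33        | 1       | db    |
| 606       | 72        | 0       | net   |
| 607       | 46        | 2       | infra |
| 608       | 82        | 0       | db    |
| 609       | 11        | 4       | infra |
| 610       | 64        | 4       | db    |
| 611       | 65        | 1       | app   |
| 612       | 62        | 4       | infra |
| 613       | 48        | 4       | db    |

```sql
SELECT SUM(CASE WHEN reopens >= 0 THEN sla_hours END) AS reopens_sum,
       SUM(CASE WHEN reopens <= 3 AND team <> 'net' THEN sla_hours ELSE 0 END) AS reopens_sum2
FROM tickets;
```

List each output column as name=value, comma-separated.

reopens_sum=679, reopens_sum2=339

[reopens_sum: reopens >= 0]
ticket_id=600: ✓ → 81
ticket_id=601: ✓ → 6
ticket_id=602: ✓ → 71
ticket_id=603: ✓ → 12
ticket_id=604: ✓ → 26
ticket_id=605: ✓ → 33
ticket_id=606: ✓ → 72
ticket_id=607: ✓ → 46
ticket_id=608: ✓ → 82
ticket_id=609: ✓ → 11
ticket_id=610: ✓ → 64
ticket_id=611: ✓ → 65
ticket_id=612: ✓ → 62
ticket_id=613: ✓ → 48
reopens_sum = 81 + 6 + 71 + 12 + 26 + 33 + 72 + 46 + 82 + 11 + 64 + 65 + 62 + 48 = 679
—
[reopens_sum2: reopens <= 3 AND team <> 'net']
ticket_id=600: ✓ → 81
ticket_id=601: ✓ → 6
ticket_id=602: ✗
ticket_id=603: ✗
ticket_id=604: ✓ → 26
ticket_id=605: ✓ → 33
ticket_id=606: ✗
ticket_id=607: ✓ → 46
ticket_id=608: ✓ → 82
ticket_id=609: ✗
ticket_id=610: ✗
ticket_id=611: ✓ → 65
ticket_id=612: ✗
ticket_id=613: ✗
reopens_sum2 = 81 + 6 + 26 + 33 + 46 + 82 + 65 = 339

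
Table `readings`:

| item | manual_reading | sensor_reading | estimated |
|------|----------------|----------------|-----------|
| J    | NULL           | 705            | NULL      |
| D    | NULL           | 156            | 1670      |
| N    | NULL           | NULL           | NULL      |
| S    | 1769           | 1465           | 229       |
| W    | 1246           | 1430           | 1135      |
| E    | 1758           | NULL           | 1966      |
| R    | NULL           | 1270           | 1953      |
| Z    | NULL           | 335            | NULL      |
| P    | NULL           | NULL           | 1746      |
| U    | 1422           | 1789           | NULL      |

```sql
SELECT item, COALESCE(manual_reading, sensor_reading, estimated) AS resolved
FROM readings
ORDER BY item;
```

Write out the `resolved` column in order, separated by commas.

156, 1758, 705, NULL, 1746, 1270, 1769, 1422, 1246, 335

item=D: manual_reading=NULL, sensor_reading=156 → 156
item=E: manual_reading=1758 → 1758
item=J: manual_reading=NULL, sensor_reading=705 → 705
item=N: manual_reading=NULL, sensor_reading=NULL, estimated=NULL (all NULL) → NULL
item=P: manual_reading=NULL, sensor_reading=NULL, estimated=1746 → 1746
item=R: manual_reading=NULL, sensor_reading=1270 → 1270
item=S: manual_reading=1769 → 1769
item=U: manual_reading=1422 → 1422
item=W: manual_reading=1246 → 1246
item=Z: manual_reading=NULL, sensor_reading=335 → 335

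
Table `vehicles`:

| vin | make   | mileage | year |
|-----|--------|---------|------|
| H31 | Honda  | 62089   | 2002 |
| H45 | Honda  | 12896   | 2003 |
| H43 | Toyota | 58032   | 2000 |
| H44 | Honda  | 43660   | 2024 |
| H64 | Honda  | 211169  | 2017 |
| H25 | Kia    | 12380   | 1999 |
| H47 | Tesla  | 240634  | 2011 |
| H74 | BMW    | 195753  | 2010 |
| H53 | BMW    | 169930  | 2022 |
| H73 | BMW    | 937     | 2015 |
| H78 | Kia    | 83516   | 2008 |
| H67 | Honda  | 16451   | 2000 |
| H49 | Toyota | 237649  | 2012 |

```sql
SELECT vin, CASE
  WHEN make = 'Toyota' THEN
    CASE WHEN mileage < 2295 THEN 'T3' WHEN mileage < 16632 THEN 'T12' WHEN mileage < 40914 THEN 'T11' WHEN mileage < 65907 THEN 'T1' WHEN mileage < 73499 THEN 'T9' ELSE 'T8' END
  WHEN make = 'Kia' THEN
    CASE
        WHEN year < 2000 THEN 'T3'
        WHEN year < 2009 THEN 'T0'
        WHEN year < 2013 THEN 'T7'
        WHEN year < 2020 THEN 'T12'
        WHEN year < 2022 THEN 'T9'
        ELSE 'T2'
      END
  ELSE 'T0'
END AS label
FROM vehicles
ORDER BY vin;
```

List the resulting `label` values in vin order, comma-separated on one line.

vin=H25: make='Kia' → inner[year < 2000] → T3
vin=H31: make='Honda' → outer ELSE → T0
vin=H43: make='Toyota' → inner[mileage < 65907] → T1
vin=H44: make='Honda' → outer ELSE → T0
vin=H45: make='Honda' → outer ELSE → T0
vin=H47: make='Tesla' → outer ELSE → T0
vin=H49: make='Toyota' → inner[ELSE] → T8
vin=H53: make='BMW' → outer ELSE → T0
vin=H64: make='Honda' → outer ELSE → T0
vin=H67: make='Honda' → outer ELSE → T0
vin=H73: make='BMW' → outer ELSE → T0
vin=H74: make='BMW' → outer ELSE → T0
vin=H78: make='Kia' → inner[year < 2009] → T0

T3, T0, T1, T0, T0, T0, T8, T0, T0, T0, T0, T0, T0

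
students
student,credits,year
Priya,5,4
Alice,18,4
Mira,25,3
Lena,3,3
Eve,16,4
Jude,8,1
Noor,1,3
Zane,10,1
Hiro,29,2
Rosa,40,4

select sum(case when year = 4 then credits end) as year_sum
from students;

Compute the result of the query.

79

student=Priya: ✓ → 5
student=Alice: ✓ → 18
student=Mira: ✗
student=Lena: ✗
student=Eve: ✓ → 16
student=Jude: ✗
student=Noor: ✗
student=Zane: ✗
student=Hiro: ✗
student=Rosa: ✓ → 40
year_sum = 5 + 18 + 16 + 40 = 79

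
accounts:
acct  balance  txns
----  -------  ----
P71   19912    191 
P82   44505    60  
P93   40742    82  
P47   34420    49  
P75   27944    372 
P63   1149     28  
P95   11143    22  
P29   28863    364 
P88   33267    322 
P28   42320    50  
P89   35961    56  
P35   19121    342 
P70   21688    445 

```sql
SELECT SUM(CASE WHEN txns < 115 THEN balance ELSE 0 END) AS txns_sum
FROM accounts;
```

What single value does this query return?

210240

acct=P71: ✗
acct=P82: ✓ → 44505
acct=P93: ✓ → 40742
acct=P47: ✓ → 34420
acct=P75: ✗
acct=P63: ✓ → 1149
acct=P95: ✓ → 11143
acct=P29: ✗
acct=P88: ✗
acct=P28: ✓ → 42320
acct=P89: ✓ → 35961
acct=P35: ✗
acct=P70: ✗
txns_sum = 44505 + 40742 + 34420 + 1149 + 11143 + 42320 + 35961 = 210240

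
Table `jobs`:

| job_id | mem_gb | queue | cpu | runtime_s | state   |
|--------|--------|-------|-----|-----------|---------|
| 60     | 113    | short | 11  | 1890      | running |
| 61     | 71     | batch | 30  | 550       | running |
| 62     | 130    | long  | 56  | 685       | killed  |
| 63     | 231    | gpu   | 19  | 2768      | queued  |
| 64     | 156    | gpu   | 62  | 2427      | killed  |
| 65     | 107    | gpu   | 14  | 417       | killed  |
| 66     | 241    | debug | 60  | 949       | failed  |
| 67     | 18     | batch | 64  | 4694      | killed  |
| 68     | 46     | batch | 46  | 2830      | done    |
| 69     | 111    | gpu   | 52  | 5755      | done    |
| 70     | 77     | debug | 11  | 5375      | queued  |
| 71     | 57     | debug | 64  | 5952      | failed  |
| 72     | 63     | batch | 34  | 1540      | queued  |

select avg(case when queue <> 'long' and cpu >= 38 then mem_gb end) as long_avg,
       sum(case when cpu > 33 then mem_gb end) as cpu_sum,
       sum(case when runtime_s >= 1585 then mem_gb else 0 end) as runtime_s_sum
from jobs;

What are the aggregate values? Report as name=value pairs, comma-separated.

long_avg=104.8333333333, cpu_sum=822, runtime_s_sum=809

[long_avg: queue <> 'long' and cpu >= 38]
job_id=60: ✗
job_id=61: ✗
job_id=62: ✗
job_id=63: ✗
job_id=64: ✓ → 156
job_id=65: ✗
job_id=66: ✓ → 241
job_id=67: ✓ → 18
job_id=68: ✓ → 46
job_id=69: ✓ → 111
job_id=70: ✗
job_id=71: ✓ → 57
job_id=72: ✗
long_avg = (156 + 241 + 18 + 46 + 111 + 57) / 6 = 104.8333333333
—
[cpu_sum: cpu > 33]
job_id=60: ✗
job_id=61: ✗
job_id=62: ✓ → 130
job_id=63: ✗
job_id=64: ✓ → 156
job_id=65: ✗
job_id=66: ✓ → 241
job_id=67: ✓ → 18
job_id=68: ✓ → 46
job_id=69: ✓ → 111
job_id=70: ✗
job_id=71: ✓ → 57
job_id=72: ✓ → 63
cpu_sum = 130 + 156 + 241 + 18 + 46 + 111 + 57 + 63 = 822
—
[runtime_s_sum: runtime_s >= 1585]
job_id=60: ✓ → 113
job_id=61: ✗
job_id=62: ✗
job_id=63: ✓ → 231
job_id=64: ✓ → 156
job_id=65: ✗
job_id=66: ✗
job_id=67: ✓ → 18
job_id=68: ✓ → 46
job_id=69: ✓ → 111
job_id=70: ✓ → 77
job_id=71: ✓ → 57
job_id=72: ✗
runtime_s_sum = 113 + 231 + 156 + 18 + 46 + 111 + 77 + 57 = 809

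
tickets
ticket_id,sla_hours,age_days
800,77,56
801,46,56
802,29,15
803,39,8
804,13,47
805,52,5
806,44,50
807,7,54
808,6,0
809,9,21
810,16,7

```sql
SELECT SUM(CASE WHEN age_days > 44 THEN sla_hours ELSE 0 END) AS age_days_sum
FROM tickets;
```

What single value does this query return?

ticket_id=800: ✓ → 77
ticket_id=801: ✓ → 46
ticket_id=802: ✗
ticket_id=803: ✗
ticket_id=804: ✓ → 13
ticket_id=805: ✗
ticket_id=806: ✓ → 44
ticket_id=807: ✓ → 7
ticket_id=808: ✗
ticket_id=809: ✗
ticket_id=810: ✗
age_days_sum = 77 + 46 + 13 + 44 + 7 = 187

187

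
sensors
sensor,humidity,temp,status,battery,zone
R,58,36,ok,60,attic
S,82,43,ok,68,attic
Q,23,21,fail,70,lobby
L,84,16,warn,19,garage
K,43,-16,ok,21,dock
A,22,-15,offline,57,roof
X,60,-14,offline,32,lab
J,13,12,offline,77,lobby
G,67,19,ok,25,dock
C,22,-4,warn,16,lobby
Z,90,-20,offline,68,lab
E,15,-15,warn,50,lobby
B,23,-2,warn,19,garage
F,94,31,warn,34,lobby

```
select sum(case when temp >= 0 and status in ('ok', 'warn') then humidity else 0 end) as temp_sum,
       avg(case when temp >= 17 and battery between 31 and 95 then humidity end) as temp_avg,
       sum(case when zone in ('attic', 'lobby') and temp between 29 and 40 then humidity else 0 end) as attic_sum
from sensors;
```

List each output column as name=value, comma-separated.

temp_sum=385, temp_avg=64.25, attic_sum=152

[temp_sum: temp >= 0 and status in ('ok', 'warn')]
sensor=R: ✓ → 58
sensor=S: ✓ → 82
sensor=Q: ✗
sensor=L: ✓ → 84
sensor=K: ✗
sensor=A: ✗
sensor=X: ✗
sensor=J: ✗
sensor=G: ✓ → 67
sensor=C: ✗
sensor=Z: ✗
sensor=E: ✗
sensor=B: ✗
sensor=F: ✓ → 94
temp_sum = 58 + 82 + 84 + 67 + 94 = 385
—
[temp_avg: temp >= 17 and battery between 31 and 95]
sensor=R: ✓ → 58
sensor=S: ✓ → 82
sensor=Q: ✓ → 23
sensor=L: ✗
sensor=K: ✗
sensor=A: ✗
sensor=X: ✗
sensor=J: ✗
sensor=G: ✗
sensor=C: ✗
sensor=Z: ✗
sensor=E: ✗
sensor=B: ✗
sensor=F: ✓ → 94
temp_avg = (58 + 82 + 23 + 94) / 4 = 64.25
—
[attic_sum: zone in ('attic', 'lobby') and temp between 29 and 40]
sensor=R: ✓ → 58
sensor=S: ✗
sensor=Q: ✗
sensor=L: ✗
sensor=K: ✗
sensor=A: ✗
sensor=X: ✗
sensor=J: ✗
sensor=G: ✗
sensor=C: ✗
sensor=Z: ✗
sensor=E: ✗
sensor=B: ✗
sensor=F: ✓ → 94
attic_sum = 58 + 94 = 152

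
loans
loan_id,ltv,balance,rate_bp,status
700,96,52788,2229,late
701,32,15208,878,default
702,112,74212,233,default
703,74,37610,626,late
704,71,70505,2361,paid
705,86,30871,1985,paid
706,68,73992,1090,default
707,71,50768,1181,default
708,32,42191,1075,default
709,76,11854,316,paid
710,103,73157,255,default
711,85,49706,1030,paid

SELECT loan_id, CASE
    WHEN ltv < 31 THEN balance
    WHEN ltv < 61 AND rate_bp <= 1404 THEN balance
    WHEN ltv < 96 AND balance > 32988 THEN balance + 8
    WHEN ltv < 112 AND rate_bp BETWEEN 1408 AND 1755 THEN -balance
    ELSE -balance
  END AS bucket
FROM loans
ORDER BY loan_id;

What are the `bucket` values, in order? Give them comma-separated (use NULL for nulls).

-52788, 15208, -74212, 37618, 70513, -30871, 74000, 50776, 42191, -11854, -73157, 49714

loan_id=700: ELSE → -52788
loan_id=701: ltv < 61 AND rate_bp <= 1404 → 15208
loan_id=702: ELSE → -74212
loan_id=703: ltv < 96 AND balance > 32988 → 37618
loan_id=704: ltv < 96 AND balance > 32988 → 70513
loan_id=705: ELSE → -30871
loan_id=706: ltv < 96 AND balance > 32988 → 74000
loan_id=707: ltv < 96 AND balance > 32988 → 50776
loan_id=708: ltv < 61 AND rate_bp <= 1404 → 42191
loan_id=709: ELSE → -11854
loan_id=710: ELSE → -73157
loan_id=711: ltv < 96 AND balance > 32988 → 49714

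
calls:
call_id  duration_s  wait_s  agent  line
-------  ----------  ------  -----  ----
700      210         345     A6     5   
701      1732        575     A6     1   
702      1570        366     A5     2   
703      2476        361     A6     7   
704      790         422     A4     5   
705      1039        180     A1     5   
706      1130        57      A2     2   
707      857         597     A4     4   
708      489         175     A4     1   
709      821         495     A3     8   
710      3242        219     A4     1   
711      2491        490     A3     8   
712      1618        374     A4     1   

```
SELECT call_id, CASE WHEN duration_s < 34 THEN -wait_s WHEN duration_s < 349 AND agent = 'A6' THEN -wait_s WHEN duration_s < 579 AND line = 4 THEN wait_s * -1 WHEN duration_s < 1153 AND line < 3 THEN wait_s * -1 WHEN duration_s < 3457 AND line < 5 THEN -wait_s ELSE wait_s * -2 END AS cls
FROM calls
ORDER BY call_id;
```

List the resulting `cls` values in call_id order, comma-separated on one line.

call_id=700: duration_s < 349 AND agent = 'A6' → -345
call_id=701: duration_s < 3457 AND line < 5 → -575
call_id=702: duration_s < 3457 AND line < 5 → -366
call_id=703: ELSE → -722
call_id=704: ELSE → -844
call_id=705: ELSE → -360
call_id=706: duration_s < 1153 AND line < 3 → -57
call_id=707: duration_s < 3457 AND line < 5 → -597
call_id=708: duration_s < 1153 AND line < 3 → -175
call_id=709: ELSE → -990
call_id=710: duration_s < 3457 AND line < 5 → -219
call_id=711: ELSE → -980
call_id=712: duration_s < 3457 AND line < 5 → -374

-345, -575, -366, -722, -844, -360, -57, -597, -175, -990, -219, -980, -374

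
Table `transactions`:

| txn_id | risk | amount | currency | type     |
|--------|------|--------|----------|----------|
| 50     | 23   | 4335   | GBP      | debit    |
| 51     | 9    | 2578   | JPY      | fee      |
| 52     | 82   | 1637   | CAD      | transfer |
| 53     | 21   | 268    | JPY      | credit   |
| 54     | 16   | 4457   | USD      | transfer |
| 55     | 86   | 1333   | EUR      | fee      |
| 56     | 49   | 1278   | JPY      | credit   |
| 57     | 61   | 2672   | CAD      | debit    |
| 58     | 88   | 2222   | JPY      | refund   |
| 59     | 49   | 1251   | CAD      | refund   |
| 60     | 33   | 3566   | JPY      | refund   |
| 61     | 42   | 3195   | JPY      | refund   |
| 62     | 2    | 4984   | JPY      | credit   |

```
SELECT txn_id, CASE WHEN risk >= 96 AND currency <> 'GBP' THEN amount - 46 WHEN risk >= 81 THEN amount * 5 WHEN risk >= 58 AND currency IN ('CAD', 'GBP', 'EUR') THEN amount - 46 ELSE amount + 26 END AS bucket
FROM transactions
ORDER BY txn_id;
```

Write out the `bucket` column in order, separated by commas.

txn_id=50: ELSE → 4361
txn_id=51: ELSE → 2604
txn_id=52: risk >= 81 → 8185
txn_id=53: ELSE → 294
txn_id=54: ELSE → 4483
txn_id=55: risk >= 81 → 6665
txn_id=56: ELSE → 1304
txn_id=57: risk >= 58 AND currency IN ('CAD', 'GBP', 'EUR') → 2626
txn_id=58: risk >= 81 → 11110
txn_id=59: ELSE → 1277
txn_id=60: ELSE → 3592
txn_id=61: ELSE → 3221
txn_id=62: ELSE → 5010

4361, 2604, 8185, 294, 4483, 6665, 1304, 2626, 11110, 1277, 3592, 3221, 5010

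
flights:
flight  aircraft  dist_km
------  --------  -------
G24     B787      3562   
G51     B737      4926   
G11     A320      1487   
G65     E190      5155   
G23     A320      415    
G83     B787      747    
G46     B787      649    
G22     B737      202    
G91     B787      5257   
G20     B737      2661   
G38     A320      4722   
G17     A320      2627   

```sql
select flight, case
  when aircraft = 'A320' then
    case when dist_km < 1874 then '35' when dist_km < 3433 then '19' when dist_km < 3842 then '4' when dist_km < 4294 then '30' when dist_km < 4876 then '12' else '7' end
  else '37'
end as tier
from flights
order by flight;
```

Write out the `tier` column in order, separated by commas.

flight=G11: aircraft='A320' → inner[dist_km < 1874] → 35
flight=G17: aircraft='A320' → inner[dist_km < 3433] → 19
flight=G20: aircraft='B737' → outer ELSE → 37
flight=G22: aircraft='B737' → outer ELSE → 37
flight=G23: aircraft='A320' → inner[dist_km < 1874] → 35
flight=G24: aircraft='B787' → outer ELSE → 37
flight=G38: aircraft='A320' → inner[dist_km < 4876] → 12
flight=G46: aircraft='B787' → outer ELSE → 37
flight=G51: aircraft='B737' → outer ELSE → 37
flight=G65: aircraft='E190' → outer ELSE → 37
flight=G83: aircraft='B787' → outer ELSE → 37
flight=G91: aircraft='B787' → outer ELSE → 37

35, 19, 37, 37, 35, 37, 12, 37, 37, 37, 37, 37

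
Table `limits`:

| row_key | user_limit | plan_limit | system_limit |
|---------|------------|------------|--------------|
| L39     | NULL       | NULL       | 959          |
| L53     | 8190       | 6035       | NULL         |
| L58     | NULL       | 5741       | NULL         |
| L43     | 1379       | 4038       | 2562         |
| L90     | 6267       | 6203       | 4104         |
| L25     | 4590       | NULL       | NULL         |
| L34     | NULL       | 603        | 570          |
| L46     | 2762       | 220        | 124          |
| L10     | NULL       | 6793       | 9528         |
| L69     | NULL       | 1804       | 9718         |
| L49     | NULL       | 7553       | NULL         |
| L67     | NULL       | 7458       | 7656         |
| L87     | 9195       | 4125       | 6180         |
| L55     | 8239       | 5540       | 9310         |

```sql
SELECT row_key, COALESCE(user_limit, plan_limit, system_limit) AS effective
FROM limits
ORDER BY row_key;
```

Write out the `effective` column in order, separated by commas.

6793, 4590, 603, 959, 1379, 2762, 7553, 8190, 8239, 5741, 7458, 1804, 9195, 6267

row_key=L10: user_limit=NULL, plan_limit=6793 → 6793
row_key=L25: user_limit=4590 → 4590
row_key=L34: user_limit=NULL, plan_limit=603 → 603
row_key=L39: user_limit=NULL, plan_limit=NULL, system_limit=959 → 959
row_key=L43: user_limit=1379 → 1379
row_key=L46: user_limit=2762 → 2762
row_key=L49: user_limit=NULL, plan_limit=7553 → 7553
row_key=L53: user_limit=8190 → 8190
row_key=L55: user_limit=8239 → 8239
row_key=L58: user_limit=NULL, plan_limit=5741 → 5741
row_key=L67: user_limit=NULL, plan_limit=7458 → 7458
row_key=L69: user_limit=NULL, plan_limit=1804 → 1804
row_key=L87: user_limit=9195 → 9195
row_key=L90: user_limit=6267 → 6267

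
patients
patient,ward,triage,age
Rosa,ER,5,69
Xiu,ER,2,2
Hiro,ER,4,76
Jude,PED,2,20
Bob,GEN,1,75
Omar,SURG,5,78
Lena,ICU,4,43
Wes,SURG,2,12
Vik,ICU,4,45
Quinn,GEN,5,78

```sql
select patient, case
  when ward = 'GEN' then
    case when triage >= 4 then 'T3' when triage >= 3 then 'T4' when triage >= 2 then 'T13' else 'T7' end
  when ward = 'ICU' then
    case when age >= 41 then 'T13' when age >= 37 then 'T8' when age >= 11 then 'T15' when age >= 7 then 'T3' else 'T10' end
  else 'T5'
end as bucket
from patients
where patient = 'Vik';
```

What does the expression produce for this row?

T13

patient = Vik: ward=ICU, triage=4, age=45.
ward='ICU' → inner[age >= 41] → T13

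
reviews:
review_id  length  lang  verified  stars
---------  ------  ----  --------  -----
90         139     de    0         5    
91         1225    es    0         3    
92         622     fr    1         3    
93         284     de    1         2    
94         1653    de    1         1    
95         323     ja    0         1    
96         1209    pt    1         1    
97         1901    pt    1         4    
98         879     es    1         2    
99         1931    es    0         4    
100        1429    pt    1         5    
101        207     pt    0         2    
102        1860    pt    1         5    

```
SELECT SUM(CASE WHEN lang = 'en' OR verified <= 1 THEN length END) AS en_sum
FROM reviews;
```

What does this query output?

13662

review_id=90: ✓ → 139
review_id=91: ✓ → 1225
review_id=92: ✓ → 622
review_id=93: ✓ → 284
review_id=94: ✓ → 1653
review_id=95: ✓ → 323
review_id=96: ✓ → 1209
review_id=97: ✓ → 1901
review_id=98: ✓ → 879
review_id=99: ✓ → 1931
review_id=100: ✓ → 1429
review_id=101: ✓ → 207
review_id=102: ✓ → 1860
en_sum = 139 + 1225 + 622 + 284 + 1653 + 323 + 1209 + 1901 + 879 + 1931 + 1429 + 207 + 1860 = 13662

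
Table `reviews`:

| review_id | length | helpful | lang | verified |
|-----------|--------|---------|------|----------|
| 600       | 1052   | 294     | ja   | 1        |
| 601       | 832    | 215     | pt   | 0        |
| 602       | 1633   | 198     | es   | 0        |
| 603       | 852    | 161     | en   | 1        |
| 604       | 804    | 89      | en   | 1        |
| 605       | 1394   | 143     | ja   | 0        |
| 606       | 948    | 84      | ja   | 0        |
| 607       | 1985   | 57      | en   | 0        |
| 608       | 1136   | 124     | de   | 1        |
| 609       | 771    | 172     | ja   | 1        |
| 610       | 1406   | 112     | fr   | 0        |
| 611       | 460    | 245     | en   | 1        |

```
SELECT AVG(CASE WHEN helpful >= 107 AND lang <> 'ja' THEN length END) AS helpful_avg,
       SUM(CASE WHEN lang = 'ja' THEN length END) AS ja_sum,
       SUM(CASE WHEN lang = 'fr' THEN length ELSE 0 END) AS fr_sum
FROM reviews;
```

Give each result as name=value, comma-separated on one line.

[helpful_avg: helpful >= 107 AND lang <> 'ja']
review_id=600: ✗
review_id=601: ✓ → 832
review_id=602: ✓ → 1633
review_id=603: ✓ → 852
review_id=604: ✗
review_id=605: ✗
review_id=606: ✗
review_id=607: ✗
review_id=608: ✓ → 1136
review_id=609: ✗
review_id=610: ✓ → 1406
review_id=611: ✓ → 460
helpful_avg = (832 + 1633 + 852 + 1136 + 1406 + 460) / 6 = 1053.1666666667
—
[ja_sum: lang = 'ja']
review_id=600: ✓ → 1052
review_id=601: ✗
review_id=602: ✗
review_id=603: ✗
review_id=604: ✗
review_id=605: ✓ → 1394
review_id=606: ✓ → 948
review_id=607: ✗
review_id=608: ✗
review_id=609: ✓ → 771
review_id=610: ✗
review_id=611: ✗
ja_sum = 1052 + 1394 + 948 + 771 = 4165
—
[fr_sum: lang = 'fr']
review_id=600: ✗
review_id=601: ✗
review_id=602: ✗
review_id=603: ✗
review_id=604: ✗
review_id=605: ✗
review_id=606: ✗
review_id=607: ✗
review_id=608: ✗
review_id=609: ✗
review_id=610: ✓ → 1406
review_id=611: ✗
fr_sum = 1406

helpful_avg=1053.1666666667, ja_sum=4165, fr_sum=1406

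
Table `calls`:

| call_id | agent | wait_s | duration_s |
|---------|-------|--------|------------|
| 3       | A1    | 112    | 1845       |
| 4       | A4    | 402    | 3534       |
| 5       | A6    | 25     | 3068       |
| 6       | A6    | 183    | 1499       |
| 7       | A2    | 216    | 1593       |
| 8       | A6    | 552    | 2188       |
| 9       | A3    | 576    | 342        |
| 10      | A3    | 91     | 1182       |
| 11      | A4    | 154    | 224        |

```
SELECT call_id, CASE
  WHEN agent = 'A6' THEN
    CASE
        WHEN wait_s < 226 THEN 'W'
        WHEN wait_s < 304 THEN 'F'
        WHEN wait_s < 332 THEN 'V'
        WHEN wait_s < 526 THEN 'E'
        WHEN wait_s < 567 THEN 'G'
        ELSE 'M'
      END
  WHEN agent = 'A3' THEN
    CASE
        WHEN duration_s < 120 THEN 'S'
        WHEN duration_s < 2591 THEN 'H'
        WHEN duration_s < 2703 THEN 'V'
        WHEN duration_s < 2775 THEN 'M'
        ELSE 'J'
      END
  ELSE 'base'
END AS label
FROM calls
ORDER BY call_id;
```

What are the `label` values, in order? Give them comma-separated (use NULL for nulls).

call_id=3: agent='A1' → outer ELSE → base
call_id=4: agent='A4' → outer ELSE → base
call_id=5: agent='A6' → inner[wait_s < 226] → W
call_id=6: agent='A6' → inner[wait_s < 226] → W
call_id=7: agent='A2' → outer ELSE → base
call_id=8: agent='A6' → inner[wait_s < 567] → G
call_id=9: agent='A3' → inner[duration_s < 2591] → H
call_id=10: agent='A3' → inner[duration_s < 2591] → H
call_id=11: agent='A4' → outer ELSE → base

base, base, W, W, base, G, H, H, base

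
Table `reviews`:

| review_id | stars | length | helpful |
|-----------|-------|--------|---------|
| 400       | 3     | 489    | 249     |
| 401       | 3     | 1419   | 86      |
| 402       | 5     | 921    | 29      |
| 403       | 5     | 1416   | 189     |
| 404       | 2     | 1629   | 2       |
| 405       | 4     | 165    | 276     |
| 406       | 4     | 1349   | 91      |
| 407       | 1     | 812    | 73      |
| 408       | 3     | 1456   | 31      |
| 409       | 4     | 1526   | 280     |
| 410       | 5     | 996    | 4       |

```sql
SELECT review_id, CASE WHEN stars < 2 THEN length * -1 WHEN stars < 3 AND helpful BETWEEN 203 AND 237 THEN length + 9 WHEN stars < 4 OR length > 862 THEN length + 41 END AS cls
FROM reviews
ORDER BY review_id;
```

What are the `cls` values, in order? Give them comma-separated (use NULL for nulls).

530, 1460, 962, 1457, 1670, NULL, 1390, -812, 1497, 1567, 1037

review_id=400: stars < 4 OR length > 862 → 530
review_id=401: stars < 4 OR length > 862 → 1460
review_id=402: stars < 4 OR length > 862 → 962
review_id=403: stars < 4 OR length > 862 → 1457
review_id=404: stars < 4 OR length > 862 → 1670
review_id=405: (no match → NULL) → NULL
review_id=406: stars < 4 OR length > 862 → 1390
review_id=407: stars < 2 → -812
review_id=408: stars < 4 OR length > 862 → 1497
review_id=409: stars < 4 OR length > 862 → 1567
review_id=410: stars < 4 OR length > 862 → 1037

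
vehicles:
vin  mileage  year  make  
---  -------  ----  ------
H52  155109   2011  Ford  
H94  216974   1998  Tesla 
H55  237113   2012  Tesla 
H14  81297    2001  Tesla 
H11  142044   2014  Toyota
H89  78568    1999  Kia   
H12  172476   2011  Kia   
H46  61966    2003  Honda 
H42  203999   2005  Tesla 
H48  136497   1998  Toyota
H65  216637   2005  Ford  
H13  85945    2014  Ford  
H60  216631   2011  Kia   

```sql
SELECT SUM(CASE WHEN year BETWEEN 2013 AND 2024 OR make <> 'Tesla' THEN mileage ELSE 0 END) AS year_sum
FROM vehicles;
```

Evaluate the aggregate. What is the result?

vin=H52: ✓ → 155109
vin=H94: ✗
vin=H55: ✗
vin=H14: ✗
vin=H11: ✓ → 142044
vin=H89: ✓ → 78568
vin=H12: ✓ → 172476
vin=H46: ✓ → 61966
vin=H42: ✗
vin=H48: ✓ → 136497
vin=H65: ✓ → 216637
vin=H13: ✓ → 85945
vin=H60: ✓ → 216631
year_sum = 155109 + 142044 + 78568 + 172476 + 61966 + 136497 + 216637 + 85945 + 216631 = 1265873

1265873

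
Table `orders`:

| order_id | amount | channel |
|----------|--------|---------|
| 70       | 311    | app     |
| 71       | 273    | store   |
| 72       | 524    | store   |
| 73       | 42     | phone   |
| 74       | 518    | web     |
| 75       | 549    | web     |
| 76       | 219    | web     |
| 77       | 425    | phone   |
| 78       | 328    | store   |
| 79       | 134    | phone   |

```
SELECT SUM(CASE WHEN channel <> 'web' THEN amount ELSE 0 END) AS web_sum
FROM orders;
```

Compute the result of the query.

order_id=70: ✓ → 311
order_id=71: ✓ → 273
order_id=72: ✓ → 524
order_id=73: ✓ → 42
order_id=74: ✗
order_id=75: ✗
order_id=76: ✗
order_id=77: ✓ → 425
order_id=78: ✓ → 328
order_id=79: ✓ → 134
web_sum = 311 + 273 + 524 + 42 + 425 + 328 + 134 = 2037

2037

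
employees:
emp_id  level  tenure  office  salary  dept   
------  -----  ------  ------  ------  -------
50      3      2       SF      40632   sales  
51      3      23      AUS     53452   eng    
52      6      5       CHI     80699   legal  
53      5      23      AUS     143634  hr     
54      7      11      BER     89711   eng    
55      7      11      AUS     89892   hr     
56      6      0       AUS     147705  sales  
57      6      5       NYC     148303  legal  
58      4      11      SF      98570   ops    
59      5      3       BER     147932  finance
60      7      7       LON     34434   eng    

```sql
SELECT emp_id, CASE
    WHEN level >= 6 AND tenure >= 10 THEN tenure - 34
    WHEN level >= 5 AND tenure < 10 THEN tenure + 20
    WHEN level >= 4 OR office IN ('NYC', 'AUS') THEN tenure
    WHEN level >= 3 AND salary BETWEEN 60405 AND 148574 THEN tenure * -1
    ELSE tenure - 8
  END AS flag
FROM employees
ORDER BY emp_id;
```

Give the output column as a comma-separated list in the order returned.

-6, 23, 25, 23, -23, -23, 20, 25, 11, 23, 27

emp_id=50: ELSE → -6
emp_id=51: level >= 4 OR office IN ('NYC', 'AUS') → 23
emp_id=52: level >= 5 AND tenure < 10 → 25
emp_id=53: level >= 4 OR office IN ('NYC', 'AUS') → 23
emp_id=54: level >= 6 AND tenure >= 10 → -23
emp_id=55: level >= 6 AND tenure >= 10 → -23
emp_id=56: level >= 5 AND tenure < 10 → 20
emp_id=57: level >= 5 AND tenure < 10 → 25
emp_id=58: level >= 4 OR office IN ('NYC', 'AUS') → 11
emp_id=59: level >= 5 AND tenure < 10 → 23
emp_id=60: level >= 5 AND tenure < 10 → 27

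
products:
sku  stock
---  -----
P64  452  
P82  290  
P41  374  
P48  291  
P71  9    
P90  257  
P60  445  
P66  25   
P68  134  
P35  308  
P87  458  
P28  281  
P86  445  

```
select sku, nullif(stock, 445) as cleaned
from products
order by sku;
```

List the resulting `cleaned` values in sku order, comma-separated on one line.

sku=P28: stock=281 vs 445: differ → 281
sku=P35: stock=308 vs 445: differ → 308
sku=P41: stock=374 vs 445: differ → 374
sku=P48: stock=291 vs 445: differ → 291
sku=P60: stock=445 vs 445: equal → NULL
sku=P64: stock=452 vs 445: differ → 452
sku=P66: stock=25 vs 445: differ → 25
sku=P68: stock=134 vs 445: differ → 134
sku=P71: stock=9 vs 445: differ → 9
sku=P82: stock=290 vs 445: differ → 290
sku=P86: stock=445 vs 445: equal → NULL
sku=P87: stock=458 vs 445: differ → 458
sku=P90: stock=257 vs 445: differ → 257

281, 308, 374, 291, NULL, 452, 25, 134, 9, 290, NULL, 458, 257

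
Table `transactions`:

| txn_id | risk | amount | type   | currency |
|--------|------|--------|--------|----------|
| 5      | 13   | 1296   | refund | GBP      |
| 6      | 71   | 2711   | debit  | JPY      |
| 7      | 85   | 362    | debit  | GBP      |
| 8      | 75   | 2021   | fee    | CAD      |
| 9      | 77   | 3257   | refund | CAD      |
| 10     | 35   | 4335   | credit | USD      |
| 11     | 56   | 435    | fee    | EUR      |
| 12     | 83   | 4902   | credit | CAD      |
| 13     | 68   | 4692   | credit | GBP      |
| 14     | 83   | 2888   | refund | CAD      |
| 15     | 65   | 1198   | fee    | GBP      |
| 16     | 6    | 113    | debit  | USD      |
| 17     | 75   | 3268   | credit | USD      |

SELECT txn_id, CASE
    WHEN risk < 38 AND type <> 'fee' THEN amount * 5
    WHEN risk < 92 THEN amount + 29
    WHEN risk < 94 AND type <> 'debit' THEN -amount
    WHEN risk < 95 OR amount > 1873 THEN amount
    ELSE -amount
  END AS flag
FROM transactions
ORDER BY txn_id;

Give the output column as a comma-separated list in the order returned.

6480, 2740, 391, 2050, 3286, 21675, 464, 4931, 4721, 2917, 1227, 565, 3297

txn_id=5: risk < 38 AND type <> 'fee' → 6480
txn_id=6: risk < 92 → 2740
txn_id=7: risk < 92 → 391
txn_id=8: risk < 92 → 2050
txn_id=9: risk < 92 → 3286
txn_id=10: risk < 38 AND type <> 'fee' → 21675
txn_id=11: risk < 92 → 464
txn_id=12: risk < 92 → 4931
txn_id=13: risk < 92 → 4721
txn_id=14: risk < 92 → 2917
txn_id=15: risk < 92 → 1227
txn_id=16: risk < 38 AND type <> 'fee' → 565
txn_id=17: risk < 92 → 3297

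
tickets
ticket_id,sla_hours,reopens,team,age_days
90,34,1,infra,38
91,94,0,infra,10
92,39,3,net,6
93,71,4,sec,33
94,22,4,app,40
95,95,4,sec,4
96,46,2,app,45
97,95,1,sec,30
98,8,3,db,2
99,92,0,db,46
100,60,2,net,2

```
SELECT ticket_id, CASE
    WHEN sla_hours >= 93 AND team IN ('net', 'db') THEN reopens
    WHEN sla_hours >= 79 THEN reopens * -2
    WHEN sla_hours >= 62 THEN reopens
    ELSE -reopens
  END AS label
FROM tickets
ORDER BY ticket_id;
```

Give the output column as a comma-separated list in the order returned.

ticket_id=90: ELSE → -1
ticket_id=91: sla_hours >= 79 → 0
ticket_id=92: ELSE → -3
ticket_id=93: sla_hours >= 62 → 4
ticket_id=94: ELSE → -4
ticket_id=95: sla_hours >= 79 → -8
ticket_id=96: ELSE → -2
ticket_id=97: sla_hours >= 79 → -2
ticket_id=98: ELSE → -3
ticket_id=99: sla_hours >= 79 → 0
ticket_id=100: ELSE → -2

-1, 0, -3, 4, -4, -8, -2, -2, -3, 0, -2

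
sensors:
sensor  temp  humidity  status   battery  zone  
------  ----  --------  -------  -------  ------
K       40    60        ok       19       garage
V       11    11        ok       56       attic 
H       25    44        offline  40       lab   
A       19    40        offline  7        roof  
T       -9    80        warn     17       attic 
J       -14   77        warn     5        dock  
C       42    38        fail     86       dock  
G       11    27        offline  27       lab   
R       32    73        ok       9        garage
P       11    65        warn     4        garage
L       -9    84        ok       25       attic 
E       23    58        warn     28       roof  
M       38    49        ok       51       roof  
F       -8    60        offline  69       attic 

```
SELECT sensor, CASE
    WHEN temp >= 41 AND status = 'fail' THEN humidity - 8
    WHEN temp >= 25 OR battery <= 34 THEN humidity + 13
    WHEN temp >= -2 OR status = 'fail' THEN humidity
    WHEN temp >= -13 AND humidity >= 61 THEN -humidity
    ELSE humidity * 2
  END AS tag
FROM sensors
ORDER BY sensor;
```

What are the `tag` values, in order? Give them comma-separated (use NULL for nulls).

sensor=A: temp >= 25 OR battery <= 34 → 53
sensor=C: temp >= 41 AND status = 'fail' → 30
sensor=E: temp >= 25 OR battery <= 34 → 71
sensor=F: ELSE → 120
sensor=G: temp >= 25 OR battery <= 34 → 40
sensor=H: temp >= 25 OR battery <= 34 → 57
sensor=J: temp >= 25 OR battery <= 34 → 90
sensor=K: temp >= 25 OR battery <= 34 → 73
sensor=L: temp >= 25 OR battery <= 34 → 97
sensor=M: temp >= 25 OR battery <= 34 → 62
sensor=P: temp >= 25 OR battery <= 34 → 78
sensor=R: temp >= 25 OR battery <= 34 → 86
sensor=T: temp >= 25 OR battery <= 34 → 93
sensor=V: temp >= -2 OR status = 'fail' → 11

53, 30, 71, 120, 40, 57, 90, 73, 97, 62, 78, 86, 93, 11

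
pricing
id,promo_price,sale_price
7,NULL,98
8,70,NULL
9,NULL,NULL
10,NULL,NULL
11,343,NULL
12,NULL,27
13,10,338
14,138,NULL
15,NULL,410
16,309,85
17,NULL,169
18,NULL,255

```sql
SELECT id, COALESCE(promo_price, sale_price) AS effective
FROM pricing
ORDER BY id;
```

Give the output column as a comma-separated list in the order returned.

id=7: promo_price=NULL, sale_price=98 → 98
id=8: promo_price=70 → 70
id=9: promo_price=NULL, sale_price=NULL (all NULL) → NULL
id=10: promo_price=NULL, sale_price=NULL (all NULL) → NULL
id=11: promo_price=343 → 343
id=12: promo_price=NULL, sale_price=27 → 27
id=13: promo_price=10 → 10
id=14: promo_price=138 → 138
id=15: promo_price=NULL, sale_price=410 → 410
id=16: promo_price=309 → 309
id=17: promo_price=NULL, sale_price=169 → 169
id=18: promo_price=NULL, sale_price=255 → 255

98, 70, NULL, NULL, 343, 27, 10, 138, 410, 309, 169, 255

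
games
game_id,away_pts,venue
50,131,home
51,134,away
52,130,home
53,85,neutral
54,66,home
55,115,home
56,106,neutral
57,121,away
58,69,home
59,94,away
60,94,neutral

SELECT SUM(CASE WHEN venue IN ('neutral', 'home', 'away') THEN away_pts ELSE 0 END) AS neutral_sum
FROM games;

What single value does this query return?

1145

game_id=50: ✓ → 131
game_id=51: ✓ → 134
game_id=52: ✓ → 130
game_id=53: ✓ → 85
game_id=54: ✓ → 66
game_id=55: ✓ → 115
game_id=56: ✓ → 106
game_id=57: ✓ → 121
game_id=58: ✓ → 69
game_id=59: ✓ → 94
game_id=60: ✓ → 94
neutral_sum = 131 + 134 + 130 + 85 + 66 + 115 + 106 + 121 + 69 + 94 + 94 = 1145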